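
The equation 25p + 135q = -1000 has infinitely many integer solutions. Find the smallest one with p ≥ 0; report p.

gcd(135, 25):
  135 = 5×25 + 10
  25 = 2×10 + 5
  10 = 2×5
so gcd(135, 25) = 5.
5 divides -1000, so solutions exist.
Back-substitute for Bézout coefficients:
  5 = 25 - 2×10
  ... = 25×(11) + 135×(-2)
Scale by -1000/5 = -200: (p₀, q₀) = (-2200, 400).
General solution: p = -2200 + 27t, q = 400 - 5t for integer t.
p ≥ 0: smallest is -2200 mod 27 = 14 (at t = 82), with q = -10.

14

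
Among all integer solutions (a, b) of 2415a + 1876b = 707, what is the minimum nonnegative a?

57

gcd(2415, 1876):
  2415 = 1*1876 + 539
  1876 = 3*539 + 259
  539 = 2*259 + 21
  259 = 12*21 + 7
  21 = 3*7
so gcd(2415, 1876) = 7.
7 divides 707, so solutions exist.
Back-substitute for Bézout coefficients:
  7 = 259 - 12*21
  ... = 2415*(-87) + 1876*(112)
Scale by 707/7 = 101: (a₀, b₀) = (-8787, 11312).
General solution: a = -8787 + 268t, b = 11312 - 345t for integer t.
a ≥ 0: smallest is -8787 mod 268 = 57 (at t = 33), with b = -73.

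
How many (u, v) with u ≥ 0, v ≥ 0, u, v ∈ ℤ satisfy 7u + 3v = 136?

7

gcd(7, 3) = 1  (7 = 2*3 + 1, 3 = 3*1).
Back-substituting, 7*(1) + 3*(-2) = 1.
Scale by 136: one solution is (136, -272). Reduce u mod 3: (1, 43).
General: u = 1 + 3t, v = 43 - 7t.
u ≥ 0 ⇒ t ≥ 0; v ≥ 0 ⇒ t ≤ 6. So t ∈ [0, 6]: 7 solutions.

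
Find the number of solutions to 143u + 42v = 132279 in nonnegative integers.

gcd(143, 42) = 1.
By Bézout, 143×(5) + 42×(-17) = 1.
One solution: (21, 3078).
General: u = 21 + 42t, v = 3078 - 143t.
u ≥ 0 ⇒ t ≥ 0; v ≥ 0 ⇒ t ≤ 21. So t ∈ [0, 21]: 22 solutions.

22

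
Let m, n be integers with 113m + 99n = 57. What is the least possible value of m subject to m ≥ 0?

gcd(113, 99):
  113 = 1·99 + 14
  99 = 7·14 + 1
  14 = 14·1
so gcd(113, 99) = 1.
1 divides 57, so solutions exist.
Back-substitute for Bézout coefficients:
  1 = 99 - 7·14
  ... = 113·(-7) + 99·(8)
Scale by 57/1 = 57: (m₀, n₀) = (-399, 456).
General solution: m = -399 + 99t, n = 456 - 113t for integer t.
m ≥ 0: smallest is -399 mod 99 = 96 (at t = 5), with n = -109.

96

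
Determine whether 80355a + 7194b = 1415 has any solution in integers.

gcd(80355, 7194) = 33  (80355 = 11*7194 + 1221, 7194 = 5*1221 + 1089, 1221 = 1*1089 + 132, 1089 = 8*132 + 33, 132 = 4*33).
33 does not divide 1415 (remainder 29), so no integer solutions.

no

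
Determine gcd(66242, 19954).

gcd(66242, 19954) = 22  (66242 = 3·19954 + 6380, 19954 = 3·6380 + 814, 6380 = 7·814 + 682, 814 = 1·682 + 132, 682 = 5·132 + 22, 132 = 6·22).

22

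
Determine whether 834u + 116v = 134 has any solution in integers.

gcd(834, 116) = 2.
2 divides 134, so integer solutions exist.

yes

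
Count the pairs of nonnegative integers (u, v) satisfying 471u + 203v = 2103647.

22

gcd(471, 203) = 1.
By Bézout, 471×(25) + 203×(-58) = 1.
One solution: (168, 9973).
General: u = 168 + 203t, v = 9973 - 471t.
u ≥ 0 ⇒ t ≥ 0; v ≥ 0 ⇒ t ≤ 21. So t ∈ [0, 21]: 22 solutions.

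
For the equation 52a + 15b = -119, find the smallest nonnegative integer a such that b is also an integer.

gcd(52, 15):
  52 = 3×15 + 7
  15 = 2×7 + 1
  7 = 7×1
so gcd(52, 15) = 1.
1 divides -119, so solutions exist.
Back-substitute for Bézout coefficients:
  1 = 15 - 2×7
  ... = 52×(-2) + 15×(7)
Scale by -119/1 = -119: (a₀, b₀) = (238, -833).
General solution: a = 238 + 15t, b = -833 - 52t for integer t.
a ≥ 0: smallest is 238 mod 15 = 13 (at t = -15), with b = -53.

13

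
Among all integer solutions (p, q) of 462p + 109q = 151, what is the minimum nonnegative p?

gcd(462, 109):
  462 = 4*109 + 26
  109 = 4*26 + 5
  26 = 5*5 + 1
  5 = 5*1
so gcd(462, 109) = 1.
1 divides 151, so solutions exist.
Back-substitute for Bézout coefficients:
  1 = 26 - 5*5
  ... = 462*(21) + 109*(-89)
Scale by 151/1 = 151: (p₀, q₀) = (3171, -13439).
General solution: p = 3171 + 109t, q = -13439 - 462t for integer t.
p ≥ 0: smallest is 3171 mod 109 = 10 (at t = -29), with q = -41.

10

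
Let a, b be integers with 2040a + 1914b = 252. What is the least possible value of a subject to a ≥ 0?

2

gcd(2040, 1914):
  2040 = 1*1914 + 126
  1914 = 15*126 + 24
  126 = 5*24 + 6
  24 = 4*6
so gcd(2040, 1914) = 6.
6 divides 252, so solutions exist.
Back-substitute for Bézout coefficients:
  6 = 126 - 5*24
  ... = 2040*(76) + 1914*(-81)
Scale by 252/6 = 42: (a₀, b₀) = (3192, -3402).
General solution: a = 3192 + 319t, b = -3402 - 340t for integer t.
a ≥ 0: smallest is 3192 mod 319 = 2 (at t = -10), with b = -2.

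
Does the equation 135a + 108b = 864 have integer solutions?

gcd(135, 108) = 27.
27 divides 864, so integer solutions exist.

yes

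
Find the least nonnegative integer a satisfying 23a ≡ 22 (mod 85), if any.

49

gcd(85, 23) = 1  (85 = 3×23 + 16, 23 = 1×16 + 7, 16 = 2×7 + 2, 7 = 3×2 + 1, 2 = 2×1).
1 divides 22, so solutions exist.
Back-substituting, 23×(37) + 85×(-10) = 1.
So 23×(37) ≡ 1 (mod 85); multiply by 22: a ≡ 814 (mod 85).
Smallest nonnegative: a = 814 mod 85 = 49.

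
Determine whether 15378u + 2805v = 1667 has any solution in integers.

no

gcd(15378, 2805):
  15378 = 5·2805 + 1353
  2805 = 2·1353 + 99
  1353 = 13·99 + 66
  99 = 1·66 + 33
  66 = 2·33
so gcd(15378, 2805) = 33.
33 does not divide 1667 (remainder 17), so no integer solutions.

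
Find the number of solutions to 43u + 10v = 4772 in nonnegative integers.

11

gcd(43, 10) = 1  (43 = 4×10 + 3, 10 = 3×3 + 1, 3 = 3×1).
Back-substituting, 43×(-3) + 10×(13) = 1.
Scale by 4772: one solution is (-14316, 62036). Reduce u mod 10: (4, 460).
General: u = 4 + 10t, v = 460 - 43t.
u ≥ 0 ⇒ t ≥ 0; v ≥ 0 ⇒ t ≤ 10. So t ∈ [0, 10]: 11 solutions.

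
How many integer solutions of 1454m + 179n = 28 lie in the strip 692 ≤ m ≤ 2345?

10

gcd(1454, 179):
  1454 = 8*179 + 22
  179 = 8*22 + 3
  22 = 7*3 + 1
  3 = 3*1
so gcd(1454, 179) = 1.
Back-substitute for Bézout coefficients:
  1 = 22 - 7*3
  ... = 1454*(57) + 179*(-463)
Scale by 28: particular solution (1596, -12964); reduce m mod 179: (164, -1332).
General solution: m = 164 + 179t, n = -1332 - 1454t for integer t.
692 ≤ 164 + 179t ≤ 2345 gives t ∈ [3, 12], which is 10 values.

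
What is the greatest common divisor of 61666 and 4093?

1

gcd(61666, 4093):
  61666 = 15*4093 + 271
  4093 = 15*271 + 28
  271 = 9*28 + 19
  28 = 1*19 + 9
  19 = 2*9 + 1
  9 = 9*1
so gcd(61666, 4093) = 1.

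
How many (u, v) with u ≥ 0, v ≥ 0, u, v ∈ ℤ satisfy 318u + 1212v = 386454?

6

gcd(1212, 318):
  1212 = 3·318 + 258
  318 = 1·258 + 60
  258 = 4·60 + 18
  60 = 3·18 + 6
  18 = 3·6
so gcd(1212, 318) = 6.
Back-substitute for Bézout coefficients:
  6 = 60 - 3·18
  ... = 318·(61) + 1212·(-16)
Scale by 64409: one solution is (3928949, -1030544). Reduce u mod 202: (49, 306).
General: u = 49 + 202t, v = 306 - 53t.
u ≥ 0 ⇒ t ≥ 0; v ≥ 0 ⇒ t ≤ 5. So t ∈ [0, 5]: 6 solutions.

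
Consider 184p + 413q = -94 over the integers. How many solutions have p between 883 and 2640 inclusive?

gcd(413, 184) = 1  (413 = 2*184 + 45, 184 = 4*45 + 4, 45 = 11*4 + 1, 4 = 4*1).
Back-substituting, 184*(-101) + 413*(45) = 1.
Scale by -94: particular solution (9494, -4230); reduce p mod 413: (408, -182).
General solution: p = 408 + 413t, q = -182 - 184t for integer t.
883 ≤ 408 + 413t ≤ 2640 gives t ∈ [2, 5], which is 4 values.

4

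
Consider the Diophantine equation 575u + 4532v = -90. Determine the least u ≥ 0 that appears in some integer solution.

gcd(4532, 575) = 1.
1 divides -90, so solutions exist.
By Bézout, 575·(-733) + 4532·(93) = 1.
Scale by -90/1 = -90: (u₀, v₀) = (65970, -8370).
General solution: u = 65970 + 4532t, v = -8370 - 575t for integer t.
u ≥ 0: smallest is 65970 mod 4532 = 2522 (at t = -14), with v = -320.

2522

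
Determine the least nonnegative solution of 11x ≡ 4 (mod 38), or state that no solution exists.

gcd(38, 11):
  38 = 3·11 + 5
  11 = 2·5 + 1
  5 = 5·1
so gcd(38, 11) = 1.
1 divides 4, so solutions exist.
Back-substitute for Bézout coefficients:
  1 = 11 - 2·5
  ... = 11·(7) + 38·(-2)
So 11·(7) ≡ 1 (mod 38); multiply by 4: x ≡ 28 (mod 38).
Smallest nonnegative: x = 28 mod 38 = 28.

28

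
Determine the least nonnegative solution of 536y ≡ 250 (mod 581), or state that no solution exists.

59

gcd(581, 536) = 1  (581 = 1×536 + 45, 536 = 11×45 + 41, 45 = 1×41 + 4, 41 = 10×4 + 1, 4 = 4×1).
1 divides 250, so solutions exist.
Back-substituting, 536×(142) + 581×(-131) = 1.
So 536×(142) ≡ 1 (mod 581); multiply by 250: y ≡ 35500 (mod 581).
Smallest nonnegative: y = 35500 mod 581 = 59.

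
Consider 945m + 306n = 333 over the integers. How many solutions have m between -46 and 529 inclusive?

gcd(945, 306):
  945 = 3*306 + 27
  306 = 11*27 + 9
  27 = 3*9
so gcd(945, 306) = 9.
Back-substitute for Bézout coefficients:
  9 = 306 - 11*27
  ... = 945*(-11) + 306*(34)
Scale by 37: particular solution (-407, 1258); reduce m mod 34: (1, -2).
General solution: m = 1 + 34t, n = -2 - 105t for integer t.
-46 ≤ 1 + 34t ≤ 529 gives t ∈ [-1, 15], which is 17 values.

17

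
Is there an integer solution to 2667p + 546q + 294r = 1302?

gcd(2667, 546) = 21  (2667 = 4·546 + 483, 546 = 1·483 + 63, 483 = 7·63 + 42, 63 = 1·42 + 21, 42 = 2·21).
gcd(21, 294) = 21.
21 divides 1302, so integer solutions exist.

yes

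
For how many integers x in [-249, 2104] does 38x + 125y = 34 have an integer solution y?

19

gcd(125, 38) = 1.
By Bézout, 38×(-23) + 125×(7) = 1.
Particular solution: (93, -28).
General solution: x = 93 + 125t, y = -28 - 38t for integer t.
-249 ≤ 93 + 125t ≤ 2104 gives t ∈ [-2, 16], which is 19 values.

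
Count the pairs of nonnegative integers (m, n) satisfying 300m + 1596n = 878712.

22

gcd(1596, 300) = 12  (1596 = 5×300 + 96, 300 = 3×96 + 12, 96 = 8×12).
Back-substituting, 300×(16) + 1596×(-3) = 12.
Scale by 73226: one solution is (1171616, -219678). Reduce m mod 133: (19, 547).
General: m = 19 + 133t, n = 547 - 25t.
m ≥ 0 ⇒ t ≥ 0; n ≥ 0 ⇒ t ≤ 21. So t ∈ [0, 21]: 22 solutions.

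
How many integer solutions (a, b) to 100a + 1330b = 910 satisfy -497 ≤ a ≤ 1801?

18

gcd(1330, 100):
  1330 = 13*100 + 30
  100 = 3*30 + 10
  30 = 3*10
so gcd(1330, 100) = 10.
Back-substitute for Bézout coefficients:
  10 = 100 - 3*30
  ... = 100*(40) + 1330*(-3)
Scale by 91: particular solution (3640, -273); reduce a mod 133: (49, -3).
General solution: a = 49 + 133t, b = -3 - 10t for integer t.
-497 ≤ 49 + 133t ≤ 1801 gives t ∈ [-4, 13], which is 18 values.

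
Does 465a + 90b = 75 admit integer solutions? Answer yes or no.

yes

gcd(465, 90) = 15  (465 = 5*90 + 15, 90 = 6*15).
15 divides 75, so integer solutions exist.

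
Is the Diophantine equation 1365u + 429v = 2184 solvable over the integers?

yes

gcd(1365, 429) = 39  (1365 = 3·429 + 78, 429 = 5·78 + 39, 78 = 2·39).
39 divides 2184, so integer solutions exist.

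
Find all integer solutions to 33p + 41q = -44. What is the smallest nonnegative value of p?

26

gcd(41, 33) = 1  (41 = 1×33 + 8, 33 = 4×8 + 1, 8 = 8×1).
1 divides -44, so solutions exist.
Back-substituting, 33×(5) + 41×(-4) = 1.
Scale by -44/1 = -44: (p₀, q₀) = (-220, 176).
General solution: p = -220 + 41t, q = 176 - 33t for integer t.
p ≥ 0: smallest is -220 mod 41 = 26 (at t = 6), with q = -22.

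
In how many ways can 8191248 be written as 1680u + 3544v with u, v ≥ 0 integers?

gcd(3544, 1680):
  3544 = 2*1680 + 184
  1680 = 9*184 + 24
  184 = 7*24 + 16
  24 = 1*16 + 8
  16 = 2*8
so gcd(3544, 1680) = 8.
Back-substitute for Bézout coefficients:
  8 = 24 - 1*16
  ... = 1680*(154) + 3544*(-73)
Scale by 1023906: one solution is (157681524, -74745138). Reduce u mod 443: (104, 2262).
General: u = 104 + 443t, v = 2262 - 210t.
u ≥ 0 ⇒ t ≥ 0; v ≥ 0 ⇒ t ≤ 10. So t ∈ [0, 10]: 11 solutions.

11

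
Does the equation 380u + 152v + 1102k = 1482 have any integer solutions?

gcd(380, 152) = 76  (380 = 2·152 + 76, 152 = 2·76).
gcd(76, 1102) = 38.
38 divides 1482, so integer solutions exist.

yes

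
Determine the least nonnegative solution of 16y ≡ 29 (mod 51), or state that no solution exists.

gcd(51, 16) = 1  (51 = 3*16 + 3, 16 = 5*3 + 1, 3 = 3*1).
1 divides 29, so solutions exist.
Back-substituting, 16*(16) + 51*(-5) = 1.
So 16*(16) ≡ 1 (mod 51); multiply by 29: y ≡ 464 (mod 51).
Smallest nonnegative: y = 464 mod 51 = 5.

5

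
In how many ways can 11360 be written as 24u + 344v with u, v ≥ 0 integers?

gcd(344, 24):
  344 = 14*24 + 8
  24 = 3*8
so gcd(344, 24) = 8.
Back-substitute for Bézout coefficients:
  8 = 344 - 14*24
  ... = 24*(-14) + 344*(1)
Scale by 1420: one solution is (-19880, 1420). Reduce u mod 43: (29, 31).
General: u = 29 + 43t, v = 31 - 3t.
u ≥ 0 ⇒ t ≥ 0; v ≥ 0 ⇒ t ≤ 10. So t ∈ [0, 10]: 11 solutions.

11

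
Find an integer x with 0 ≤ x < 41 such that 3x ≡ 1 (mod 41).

14

gcd(41, 3):
  41 = 13*3 + 2
  3 = 1*2 + 1
  2 = 2*1
so gcd(41, 3) = 1.
Back-substitute for Bézout coefficients:
  1 = 3 - 1*2
  ... = 3*(14) + 41*(-1)
So 3*14 ≡ 1 (mod 41), and 14 mod 41 = 14.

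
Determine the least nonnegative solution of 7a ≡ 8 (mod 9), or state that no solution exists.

gcd(9, 7) = 1.
1 divides 8, so solutions exist.
By Bézout, 7*(4) + 9*(-3) = 1.
So 7*(4) ≡ 1 (mod 9); multiply by 8: a ≡ 32 (mod 9).
Smallest nonnegative: a = 32 mod 9 = 5.

5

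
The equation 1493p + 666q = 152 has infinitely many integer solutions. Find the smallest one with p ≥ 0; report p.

gcd(1493, 666):
  1493 = 2*666 + 161
  666 = 4*161 + 22
  161 = 7*22 + 7
  22 = 3*7 + 1
  7 = 7*1
so gcd(1493, 666) = 1.
1 divides 152, so solutions exist.
Back-substitute for Bézout coefficients:
  1 = 22 - 3*7
  ... = 1493*(-91) + 666*(204)
Scale by 152/1 = 152: (p₀, q₀) = (-13832, 31008).
General solution: p = -13832 + 666t, q = 31008 - 1493t for integer t.
p ≥ 0: smallest is -13832 mod 666 = 154 (at t = 21), with q = -345.

154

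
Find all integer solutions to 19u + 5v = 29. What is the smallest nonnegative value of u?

1

gcd(19, 5):
  19 = 3×5 + 4
  5 = 1×4 + 1
  4 = 4×1
so gcd(19, 5) = 1.
1 divides 29, so solutions exist.
Back-substitute for Bézout coefficients:
  1 = 5 - 1×4
  ... = 19×(-1) + 5×(4)
Scale by 29/1 = 29: (u₀, v₀) = (-29, 116).
General solution: u = -29 + 5t, v = 116 - 19t for integer t.
u ≥ 0: smallest is -29 mod 5 = 1 (at t = 6), with v = 2.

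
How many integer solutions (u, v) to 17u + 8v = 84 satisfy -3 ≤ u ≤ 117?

15

gcd(17, 8) = 1  (17 = 2·8 + 1, 8 = 8·1).
Back-substituting, 17·(1) + 8·(-2) = 1.
Scale by 84: particular solution (84, -168); reduce u mod 8: (4, 2).
General solution: u = 4 + 8t, v = 2 - 17t for integer t.
-3 ≤ 4 + 8t ≤ 117 gives t ∈ [0, 14], which is 15 values.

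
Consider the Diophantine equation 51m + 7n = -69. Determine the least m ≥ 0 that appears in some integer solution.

gcd(51, 7):
  51 = 7*7 + 2
  7 = 3*2 + 1
  2 = 2*1
so gcd(51, 7) = 1.
1 divides -69, so solutions exist.
Back-substitute for Bézout coefficients:
  1 = 7 - 3*2
  ... = 51*(-3) + 7*(22)
Scale by -69/1 = -69: (m₀, n₀) = (207, -1518).
General solution: m = 207 + 7t, n = -1518 - 51t for integer t.
m ≥ 0: smallest is 207 mod 7 = 4 (at t = -29), with n = -39.

4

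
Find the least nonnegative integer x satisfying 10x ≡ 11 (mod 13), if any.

5

gcd(13, 10):
  13 = 1·10 + 3
  10 = 3·3 + 1
  3 = 3·1
so gcd(13, 10) = 1.
1 divides 11, so solutions exist.
Back-substitute for Bézout coefficients:
  1 = 10 - 3·3
  ... = 10·(4) + 13·(-3)
So 10·(4) ≡ 1 (mod 13); multiply by 11: x ≡ 44 (mod 13).
Smallest nonnegative: x = 44 mod 13 = 5.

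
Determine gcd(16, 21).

gcd(21, 16) = 1  (21 = 1×16 + 5, 16 = 3×5 + 1, 5 = 5×1).

1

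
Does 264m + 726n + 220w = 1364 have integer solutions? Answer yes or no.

gcd(726, 264) = 66  (726 = 2*264 + 198, 264 = 1*198 + 66, 198 = 3*66).
gcd(66, 220) = 22.
22 divides 1364, so integer solutions exist.

yes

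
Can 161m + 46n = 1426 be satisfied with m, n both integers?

yes

gcd(161, 46):
  161 = 3*46 + 23
  46 = 2*23
so gcd(161, 46) = 23.
23 divides 1426, so integer solutions exist.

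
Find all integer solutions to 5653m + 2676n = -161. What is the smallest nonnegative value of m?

gcd(5653, 2676) = 1.
1 divides -161, so solutions exist.
By Bézout, 5653×(649) + 2676×(-1371) = 1.
Scale by -161/1 = -161: (m₀, n₀) = (-104489, 220731).
General solution: m = -104489 + 2676t, n = 220731 - 5653t for integer t.
m ≥ 0: smallest is -104489 mod 2676 = 2551 (at t = 40), with n = -5389.

2551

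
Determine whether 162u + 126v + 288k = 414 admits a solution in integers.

yes

gcd(162, 126) = 18.
gcd(18, 288) = 18.
18 divides 414, so integer solutions exist.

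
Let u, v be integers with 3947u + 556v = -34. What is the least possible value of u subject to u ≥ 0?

gcd(3947, 556):
  3947 = 7×556 + 55
  556 = 10×55 + 6
  55 = 9×6 + 1
  6 = 6×1
so gcd(3947, 556) = 1.
1 divides -34, so solutions exist.
Back-substitute for Bézout coefficients:
  1 = 55 - 9×6
  ... = 3947×(91) + 556×(-646)
Scale by -34/1 = -34: (u₀, v₀) = (-3094, 21964).
General solution: u = -3094 + 556t, v = 21964 - 3947t for integer t.
u ≥ 0: smallest is -3094 mod 556 = 242 (at t = 6), with v = -1718.

242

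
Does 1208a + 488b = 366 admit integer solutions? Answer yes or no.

no

gcd(1208, 488) = 8.
8 does not divide 366 (remainder 6), so no integer solutions.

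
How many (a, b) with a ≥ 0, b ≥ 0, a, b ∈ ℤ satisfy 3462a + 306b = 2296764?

13

gcd(3462, 306):
  3462 = 11*306 + 96
  306 = 3*96 + 18
  96 = 5*18 + 6
  18 = 3*6
so gcd(3462, 306) = 6.
Back-substitute for Bézout coefficients:
  6 = 96 - 5*18
  ... = 3462*(16) + 306*(-181)
Scale by 382794: one solution is (6124704, -69285714). Reduce a mod 51: (12, 7370).
General: a = 12 + 51t, b = 7370 - 577t.
a ≥ 0 ⇒ t ≥ 0; b ≥ 0 ⇒ t ≤ 12. So t ∈ [0, 12]: 13 solutions.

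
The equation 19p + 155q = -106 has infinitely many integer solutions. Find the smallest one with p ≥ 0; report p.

76

gcd(155, 19) = 1.
1 divides -106, so solutions exist.
By Bézout, 19·(49) + 155·(-6) = 1.
Scale by -106/1 = -106: (p₀, q₀) = (-5194, 636).
General solution: p = -5194 + 155t, q = 636 - 19t for integer t.
p ≥ 0: smallest is -5194 mod 155 = 76 (at t = 34), with q = -10.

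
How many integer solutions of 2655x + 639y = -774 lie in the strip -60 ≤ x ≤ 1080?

16

gcd(2655, 639) = 9.
By Bézout, 2655·(13) + 639·(-54) = 9.
Particular solution: (18, -76).
General solution: x = 18 + 71t, y = -76 - 295t for integer t.
-60 ≤ 18 + 71t ≤ 1080 gives t ∈ [-1, 14], which is 16 values.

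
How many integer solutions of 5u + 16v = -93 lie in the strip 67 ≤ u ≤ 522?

gcd(16, 5) = 1  (16 = 3*5 + 1, 5 = 5*1).
Back-substituting, 5*(-3) + 16*(1) = 1.
Scale by -93: particular solution (279, -93); reduce u mod 16: (7, -8).
General solution: u = 7 + 16t, v = -8 - 5t for integer t.
67 ≤ 7 + 16t ≤ 522 gives t ∈ [4, 32], which is 29 values.

29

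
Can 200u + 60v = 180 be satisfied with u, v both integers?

yes

gcd(200, 60) = 20  (200 = 3·60 + 20, 60 = 3·20).
20 divides 180, so integer solutions exist.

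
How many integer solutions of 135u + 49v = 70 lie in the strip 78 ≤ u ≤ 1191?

gcd(135, 49) = 1.
By Bézout, 135×(4) + 49×(-11) = 1.
Particular solution: (35, -95).
General solution: u = 35 + 49t, v = -95 - 135t for integer t.
78 ≤ 35 + 49t ≤ 1191 gives t ∈ [1, 23], which is 23 values.

23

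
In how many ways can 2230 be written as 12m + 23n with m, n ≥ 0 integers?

gcd(23, 12) = 1  (23 = 1·12 + 11, 12 = 1·11 + 1, 11 = 11·1).
Back-substituting, 12·(2) + 23·(-1) = 1.
Scale by 2230: one solution is (4460, -2230). Reduce m mod 23: (21, 86).
General: m = 21 + 23t, n = 86 - 12t.
m ≥ 0 ⇒ t ≥ 0; n ≥ 0 ⇒ t ≤ 7. So t ∈ [0, 7]: 8 solutions.

8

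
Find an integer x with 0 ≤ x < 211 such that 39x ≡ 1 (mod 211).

92

gcd(211, 39):
  211 = 5×39 + 16
  39 = 2×16 + 7
  16 = 2×7 + 2
  7 = 3×2 + 1
  2 = 2×1
so gcd(211, 39) = 1.
Back-substitute for Bézout coefficients:
  1 = 7 - 3×2
  ... = 39×(92) + 211×(-17)
So 39×92 ≡ 1 (mod 211), and 92 mod 211 = 92.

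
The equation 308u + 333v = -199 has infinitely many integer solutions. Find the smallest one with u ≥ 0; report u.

gcd(333, 308):
  333 = 1*308 + 25
  308 = 12*25 + 8
  25 = 3*8 + 1
  8 = 8*1
so gcd(333, 308) = 1.
1 divides -199, so solutions exist.
Back-substitute for Bézout coefficients:
  1 = 25 - 3*8
  ... = 308*(-40) + 333*(37)
Scale by -199/1 = -199: (u₀, v₀) = (7960, -7363).
General solution: u = 7960 + 333t, v = -7363 - 308t for integer t.
u ≥ 0: smallest is 7960 mod 333 = 301 (at t = -23), with v = -279.

301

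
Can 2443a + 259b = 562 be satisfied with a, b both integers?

gcd(2443, 259):
  2443 = 9×259 + 112
  259 = 2×112 + 35
  112 = 3×35 + 7
  35 = 5×7
so gcd(2443, 259) = 7.
7 does not divide 562 (remainder 2), so no integer solutions.

no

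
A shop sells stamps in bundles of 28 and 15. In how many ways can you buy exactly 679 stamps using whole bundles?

Need nonnegative integers with 28j + 15k = 679.
gcd(28, 15) = 1, and 28·(7) + 15·(-13) = 1.
So (j₀, k₀) = (4753, -8827); general j = 4753 + 15t, k = -8827 - 28t.
j ≥ 0 ⇒ t ≥ -316; k ≥ 0 ⇒ t ≤ -316. That's 1 value of t.

1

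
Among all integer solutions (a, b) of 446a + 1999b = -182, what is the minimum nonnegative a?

1147

gcd(1999, 446):
  1999 = 4*446 + 215
  446 = 2*215 + 16
  215 = 13*16 + 7
  16 = 2*7 + 2
  7 = 3*2 + 1
  2 = 2*1
so gcd(1999, 446) = 1.
1 divides -182, so solutions exist.
Back-substitute for Bézout coefficients:
  1 = 7 - 3*2
  ... = 446*(-874) + 1999*(195)
Scale by -182/1 = -182: (a₀, b₀) = (159068, -35490).
General solution: a = 159068 + 1999t, b = -35490 - 446t for integer t.
a ≥ 0: smallest is 159068 mod 1999 = 1147 (at t = -79), with b = -256.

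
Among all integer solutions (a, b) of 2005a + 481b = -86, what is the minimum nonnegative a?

gcd(2005, 481) = 1  (2005 = 4·481 + 81, 481 = 5·81 + 76, 81 = 1·76 + 5, 76 = 15·5 + 1, 5 = 5·1).
1 divides -86, so solutions exist.
Back-substituting, 2005·(-95) + 481·(396) = 1.
Scale by -86/1 = -86: (a₀, b₀) = (8170, -34056).
General solution: a = 8170 + 481t, b = -34056 - 2005t for integer t.
a ≥ 0: smallest is 8170 mod 481 = 474 (at t = -16), with b = -1976.

474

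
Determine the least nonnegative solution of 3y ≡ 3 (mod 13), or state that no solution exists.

gcd(13, 3):
  13 = 4×3 + 1
  3 = 3×1
so gcd(13, 3) = 1.
1 divides 3, so solutions exist.
Back-substitute for Bézout coefficients:
  1 = 13 - 4×3
  ... = 3×(-4) + 13×(1)
So 3×(-4) ≡ 1 (mod 13); multiply by 3: y ≡ -12 (mod 13).
Smallest nonnegative: y = -12 mod 13 = 1.

1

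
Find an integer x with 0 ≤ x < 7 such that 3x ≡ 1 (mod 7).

gcd(7, 3) = 1  (7 = 2·3 + 1, 3 = 3·1).
Back-substituting, 3·(-2) + 7·(1) = 1.
So 3·-2 ≡ 1 (mod 7), and -2 mod 7 = 5.

5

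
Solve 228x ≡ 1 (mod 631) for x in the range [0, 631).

gcd(631, 228) = 1.
By Bézout, 228·(-119) + 631·(43) = 1.
So 228·-119 ≡ 1 (mod 631), and -119 mod 631 = 512.

512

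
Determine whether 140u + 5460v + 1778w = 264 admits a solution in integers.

no

gcd(5460, 140) = 140  (5460 = 39*140).
gcd(140, 1778) = 14.
14 does not divide 264 (remainder 12), so no integer solutions.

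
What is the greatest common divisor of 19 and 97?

gcd(97, 19):
  97 = 5·19 + 2
  19 = 9·2 + 1
  2 = 2·1
so gcd(97, 19) = 1.

1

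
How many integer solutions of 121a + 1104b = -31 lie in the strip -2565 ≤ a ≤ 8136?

gcd(1104, 121):
  1104 = 9·121 + 15
  121 = 8·15 + 1
  15 = 15·1
so gcd(1104, 121) = 1.
Back-substitute for Bézout coefficients:
  1 = 121 - 8·15
  ... = 121·(73) + 1104·(-8)
Scale by -31: particular solution (-2263, 248); reduce a mod 1104: (1049, -115).
General solution: a = 1049 + 1104t, b = -115 - 121t for integer t.
-2565 ≤ 1049 + 1104t ≤ 8136 gives t ∈ [-3, 6], which is 10 values.

10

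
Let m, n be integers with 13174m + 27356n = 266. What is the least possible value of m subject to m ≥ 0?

gcd(27356, 13174):
  27356 = 2×13174 + 1008
  13174 = 13×1008 + 70
  1008 = 14×70 + 28
  70 = 2×28 + 14
  28 = 2×14
so gcd(27356, 13174) = 14.
14 divides 266, so solutions exist.
Back-substitute for Bézout coefficients:
  14 = 70 - 2×28
  ... = 13174×(787) + 27356×(-379)
Scale by 266/14 = 19: (m₀, n₀) = (14953, -7201).
General solution: m = 14953 + 1954t, n = -7201 - 941t for integer t.
m ≥ 0: smallest is 14953 mod 1954 = 1275 (at t = -7), with n = -614.

1275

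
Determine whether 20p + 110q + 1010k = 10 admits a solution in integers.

yes

gcd(110, 20):
  110 = 5·20 + 10
  20 = 2·10
so gcd(110, 20) = 10.
gcd(10, 1010) = 10.
10 divides 10, so integer solutions exist.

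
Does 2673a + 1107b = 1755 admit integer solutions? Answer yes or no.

yes

gcd(2673, 1107) = 27  (2673 = 2×1107 + 459, 1107 = 2×459 + 189, 459 = 2×189 + 81, 189 = 2×81 + 27, 81 = 3×27).
27 divides 1755, so integer solutions exist.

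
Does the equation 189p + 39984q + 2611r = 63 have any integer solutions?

yes

gcd(39984, 189) = 21  (39984 = 211*189 + 105, 189 = 1*105 + 84, 105 = 1*84 + 21, 84 = 4*21).
gcd(21, 2611) = 7.
7 divides 63, so integer solutions exist.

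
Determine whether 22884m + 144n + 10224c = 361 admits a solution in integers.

no

gcd(22884, 144):
  22884 = 158*144 + 132
  144 = 1*132 + 12
  132 = 11*12
so gcd(22884, 144) = 12.
gcd(12, 10224) = 12.
12 does not divide 361 (remainder 1), so no integer solutions.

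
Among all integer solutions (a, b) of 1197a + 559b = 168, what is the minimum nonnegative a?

363

gcd(1197, 559):
  1197 = 2·559 + 79
  559 = 7·79 + 6
  79 = 13·6 + 1
  6 = 6·1
so gcd(1197, 559) = 1.
1 divides 168, so solutions exist.
Back-substitute for Bézout coefficients:
  1 = 79 - 13·6
  ... = 1197·(92) + 559·(-197)
Scale by 168/1 = 168: (a₀, b₀) = (15456, -33096).
General solution: a = 15456 + 559t, b = -33096 - 1197t for integer t.
a ≥ 0: smallest is 15456 mod 559 = 363 (at t = -27), with b = -777.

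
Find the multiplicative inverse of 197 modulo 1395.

gcd(1395, 197) = 1.
By Bézout, 197×(-262) + 1395×(37) = 1.
So 197×-262 ≡ 1 (mod 1395), and -262 mod 1395 = 1133.

1133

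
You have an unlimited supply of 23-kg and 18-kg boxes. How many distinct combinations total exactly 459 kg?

1

Need nonnegative integers with 23j + 18k = 459.
gcd(23, 18) = 1, and 23·(-7) + 18·(9) = 1.
So (j₀, k₀) = (-3213, 4131); general j = -3213 + 18t, k = 4131 - 23t.
j ≥ 0 ⇒ t ≥ 179; k ≥ 0 ⇒ t ≤ 179. That's 1 value of t.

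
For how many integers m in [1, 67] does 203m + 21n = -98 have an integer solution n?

22

gcd(203, 21):
  203 = 9×21 + 14
  21 = 1×14 + 7
  14 = 2×7
so gcd(203, 21) = 7.
Back-substitute for Bézout coefficients:
  7 = 21 - 1×14
  ... = 203×(-1) + 21×(10)
Scale by -14: particular solution (14, -140); reduce m mod 3: (2, -24).
General solution: m = 2 + 3t, n = -24 - 29t for integer t.
1 ≤ 2 + 3t ≤ 67 gives t ∈ [0, 21], which is 22 values.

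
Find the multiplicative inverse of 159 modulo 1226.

933

gcd(1226, 159):
  1226 = 7·159 + 113
  159 = 1·113 + 46
  113 = 2·46 + 21
  46 = 2·21 + 4
  21 = 5·4 + 1
  4 = 4·1
so gcd(1226, 159) = 1.
Back-substitute for Bézout coefficients:
  1 = 21 - 5·4
  ... = 159·(-293) + 1226·(38)
So 159·-293 ≡ 1 (mod 1226), and -293 mod 1226 = 933.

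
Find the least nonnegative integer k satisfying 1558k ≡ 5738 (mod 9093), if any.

7766

gcd(9093, 1558) = 1  (9093 = 5×1558 + 1303, 1558 = 1×1303 + 255, 1303 = 5×255 + 28, 255 = 9×28 + 3, 28 = 9×3 + 1, 3 = 3×1).
1 divides 5738, so solutions exist.
Back-substituting, 1558×(-2924) + 9093×(501) = 1.
So 1558×(-2924) ≡ 1 (mod 9093); multiply by 5738: k ≡ -16777912 (mod 9093).
Smallest nonnegative: k = -16777912 mod 9093 = 7766.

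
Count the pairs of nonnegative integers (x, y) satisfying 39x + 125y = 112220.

23

gcd(125, 39) = 1.
By Bézout, 39·(-16) + 125·(5) = 1.
One solution: (105, 865).
General: x = 105 + 125t, y = 865 - 39t.
x ≥ 0 ⇒ t ≥ 0; y ≥ 0 ⇒ t ≤ 22. So t ∈ [0, 22]: 23 solutions.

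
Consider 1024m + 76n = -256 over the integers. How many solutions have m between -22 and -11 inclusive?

0

gcd(1024, 76):
  1024 = 13*76 + 36
  76 = 2*36 + 4
  36 = 9*4
so gcd(1024, 76) = 4.
Back-substitute for Bézout coefficients:
  4 = 76 - 2*36
  ... = 1024*(-2) + 76*(27)
Scale by -64: particular solution (128, -1728); reduce m mod 19: (14, -192).
General solution: m = 14 + 19t, n = -192 - 256t for integer t.
-22 ≤ 14 + 19t ≤ -11 gives t ∈ [-1, -2], which is 0 values.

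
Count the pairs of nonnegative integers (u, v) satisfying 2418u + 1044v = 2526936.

gcd(2418, 1044) = 6.
By Bézout, 2418×(19) + 1044×(-44) = 6.
One solution: (52, 2300).
General: u = 52 + 174t, v = 2300 - 403t.
u ≥ 0 ⇒ t ≥ 0; v ≥ 0 ⇒ t ≤ 5. So t ∈ [0, 5]: 6 solutions.

6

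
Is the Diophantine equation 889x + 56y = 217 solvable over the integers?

gcd(889, 56):
  889 = 15·56 + 49
  56 = 1·49 + 7
  49 = 7·7
so gcd(889, 56) = 7.
7 divides 217, so integer solutions exist.

yes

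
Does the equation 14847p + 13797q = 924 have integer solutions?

gcd(14847, 13797) = 21  (14847 = 1×13797 + 1050, 13797 = 13×1050 + 147, 1050 = 7×147 + 21, 147 = 7×21).
21 divides 924, so integer solutions exist.

yes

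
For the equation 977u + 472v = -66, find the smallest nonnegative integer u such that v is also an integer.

gcd(977, 472) = 1.
1 divides -66, so solutions exist.
By Bézout, 977×(-143) + 472×(296) = 1.
Scale by -66/1 = -66: (u₀, v₀) = (9438, -19536).
General solution: u = 9438 + 472t, v = -19536 - 977t for integer t.
u ≥ 0: smallest is 9438 mod 472 = 470 (at t = -19), with v = -973.

470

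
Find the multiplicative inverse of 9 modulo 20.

9

gcd(20, 9) = 1  (20 = 2·9 + 2, 9 = 4·2 + 1, 2 = 2·1).
Back-substituting, 9·(9) + 20·(-4) = 1.
So 9·9 ≡ 1 (mod 20), and 9 mod 20 = 9.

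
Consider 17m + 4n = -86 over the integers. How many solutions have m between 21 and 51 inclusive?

gcd(17, 4):
  17 = 4*4 + 1
  4 = 4*1
so gcd(17, 4) = 1.
Back-substitute for Bézout coefficients:
  1 = 17 - 4*4
  ... = 17*(1) + 4*(-4)
Scale by -86: particular solution (-86, 344); reduce m mod 4: (2, -30).
General solution: m = 2 + 4t, n = -30 - 17t for integer t.
21 ≤ 2 + 4t ≤ 51 gives t ∈ [5, 12], which is 8 values.

8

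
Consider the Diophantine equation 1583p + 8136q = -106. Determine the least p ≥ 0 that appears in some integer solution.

3058

gcd(8136, 1583):
  8136 = 5*1583 + 221
  1583 = 7*221 + 36
  221 = 6*36 + 5
  36 = 7*5 + 1
  5 = 5*1
so gcd(8136, 1583) = 1.
1 divides -106, so solutions exist.
Back-substitute for Bézout coefficients:
  1 = 36 - 7*5
  ... = 1583*(1583) + 8136*(-308)
Scale by -106/1 = -106: (p₀, q₀) = (-167798, 32648).
General solution: p = -167798 + 8136t, q = 32648 - 1583t for integer t.
p ≥ 0: smallest is -167798 mod 8136 = 3058 (at t = 21), with q = -595.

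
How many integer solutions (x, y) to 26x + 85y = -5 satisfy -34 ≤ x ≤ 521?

7

gcd(85, 26) = 1.
By Bézout, 26*(36) + 85*(-11) = 1.
Particular solution: (75, -23).
General solution: x = 75 + 85t, y = -23 - 26t for integer t.
-34 ≤ 75 + 85t ≤ 521 gives t ∈ [-1, 5], which is 7 values.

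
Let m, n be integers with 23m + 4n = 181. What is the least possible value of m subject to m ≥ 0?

3

gcd(23, 4) = 1  (23 = 5*4 + 3, 4 = 1*3 + 1, 3 = 3*1).
1 divides 181, so solutions exist.
Back-substituting, 23*(-1) + 4*(6) = 1.
Scale by 181/1 = 181: (m₀, n₀) = (-181, 1086).
General solution: m = -181 + 4t, n = 1086 - 23t for integer t.
m ≥ 0: smallest is -181 mod 4 = 3 (at t = 46), with n = 28.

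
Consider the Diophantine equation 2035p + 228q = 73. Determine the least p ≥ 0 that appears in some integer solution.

103

gcd(2035, 228) = 1.
1 divides 73, so solutions exist.
By Bézout, 2035*(67) + 228*(-598) = 1.
Scale by 73/1 = 73: (p₀, q₀) = (4891, -43654).
General solution: p = 4891 + 228t, q = -43654 - 2035t for integer t.
p ≥ 0: smallest is 4891 mod 228 = 103 (at t = -21), with q = -919.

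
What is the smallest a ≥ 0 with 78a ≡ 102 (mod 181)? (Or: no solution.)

57

gcd(181, 78) = 1.
1 divides 102, so solutions exist.
By Bézout, 78*(-58) + 181*(25) = 1.
So 78*(-58) ≡ 1 (mod 181); multiply by 102: a ≡ -5916 (mod 181).
Smallest nonnegative: a = -5916 mod 181 = 57.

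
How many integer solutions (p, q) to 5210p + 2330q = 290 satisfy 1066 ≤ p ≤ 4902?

17

gcd(5210, 2330):
  5210 = 2·2330 + 550
  2330 = 4·550 + 130
  550 = 4·130 + 30
  130 = 4·30 + 10
  30 = 3·10
so gcd(5210, 2330) = 10.
Back-substitute for Bézout coefficients:
  10 = 130 - 4·30
  ... = 5210·(-72) + 2330·(161)
Scale by 29: particular solution (-2088, 4669); reduce p mod 233: (9, -20).
General solution: p = 9 + 233t, q = -20 - 521t for integer t.
1066 ≤ 9 + 233t ≤ 4902 gives t ∈ [5, 21], which is 17 values.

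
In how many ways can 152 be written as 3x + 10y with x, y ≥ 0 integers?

gcd(10, 3) = 1.
By Bézout, 3×(-3) + 10×(1) = 1.
One solution: (4, 14).
General: x = 4 + 10t, y = 14 - 3t.
x ≥ 0 ⇒ t ≥ 0; y ≥ 0 ⇒ t ≤ 4. So t ∈ [0, 4]: 5 solutions.

5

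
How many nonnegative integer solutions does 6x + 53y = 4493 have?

14

gcd(53, 6) = 1.
By Bézout, 6*(9) + 53*(-1) = 1.
One solution: (51, 79).
General: x = 51 + 53t, y = 79 - 6t.
x ≥ 0 ⇒ t ≥ 0; y ≥ 0 ⇒ t ≤ 13. So t ∈ [0, 13]: 14 solutions.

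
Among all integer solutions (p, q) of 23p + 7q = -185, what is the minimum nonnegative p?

gcd(23, 7) = 1  (23 = 3×7 + 2, 7 = 3×2 + 1, 2 = 2×1).
1 divides -185, so solutions exist.
Back-substituting, 23×(-3) + 7×(10) = 1.
Scale by -185/1 = -185: (p₀, q₀) = (555, -1850).
General solution: p = 555 + 7t, q = -1850 - 23t for integer t.
p ≥ 0: smallest is 555 mod 7 = 2 (at t = -79), with q = -33.

2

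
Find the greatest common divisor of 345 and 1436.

gcd(1436, 345):
  1436 = 4×345 + 56
  345 = 6×56 + 9
  56 = 6×9 + 2
  9 = 4×2 + 1
  2 = 2×1
so gcd(1436, 345) = 1.

1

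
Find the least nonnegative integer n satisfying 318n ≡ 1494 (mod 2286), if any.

gcd(2286, 318) = 6  (2286 = 7×318 + 60, 318 = 5×60 + 18, 60 = 3×18 + 6, 18 = 3×6).
6 divides 1494, so solutions exist.
Back-substituting, 318×(-115) + 2286×(16) = 6.
So 318×(-115) ≡ 6 (mod 2286); multiply by 249: n ≡ -28635 (mod 381).
Smallest nonnegative: n = -28635 mod 381 = 321.

321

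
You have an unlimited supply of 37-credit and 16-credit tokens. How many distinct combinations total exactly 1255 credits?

2

Need nonnegative integers with 37j + 16k = 1255.
gcd(37, 16) = 1, and 37·(-3) + 16·(7) = 1.
So (j₀, k₀) = (-3765, 8785); general j = -3765 + 16t, k = 8785 - 37t.
j ≥ 0 ⇒ t ≥ 236; k ≥ 0 ⇒ t ≤ 237. That's 2 values of t.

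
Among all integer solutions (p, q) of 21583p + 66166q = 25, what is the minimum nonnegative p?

6257

gcd(66166, 21583) = 1.
1 divides 25, so solutions exist.
By Bézout, 21583×(-5043) + 66166×(1645) = 1.
Scale by 25/1 = 25: (p₀, q₀) = (-126075, 41125).
General solution: p = -126075 + 66166t, q = 41125 - 21583t for integer t.
p ≥ 0: smallest is -126075 mod 66166 = 6257 (at t = 2), with q = -2041.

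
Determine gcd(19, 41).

1

gcd(41, 19) = 1  (41 = 2*19 + 3, 19 = 6*3 + 1, 3 = 3*1).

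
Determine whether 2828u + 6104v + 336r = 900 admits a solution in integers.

no

gcd(6104, 2828) = 28  (6104 = 2·2828 + 448, 2828 = 6·448 + 140, 448 = 3·140 + 28, 140 = 5·28).
gcd(28, 336) = 28.
28 does not divide 900 (remainder 4), so no integer solutions.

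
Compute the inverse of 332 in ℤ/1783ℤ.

1638

gcd(1783, 332) = 1.
By Bézout, 332×(-145) + 1783×(27) = 1.
So 332×-145 ≡ 1 (mod 1783), and -145 mod 1783 = 1638.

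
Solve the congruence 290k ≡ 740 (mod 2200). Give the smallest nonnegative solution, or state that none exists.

gcd(2200, 290) = 10.
10 divides 740, so solutions exist.
By Bézout, 290·(-91) + 2200·(12) = 10.
So 290·(-91) ≡ 10 (mod 2200); multiply by 74: k ≡ -6734 (mod 220).
Smallest nonnegative: k = -6734 mod 220 = 86.

86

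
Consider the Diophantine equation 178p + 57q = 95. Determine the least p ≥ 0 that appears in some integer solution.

gcd(178, 57):
  178 = 3·57 + 7
  57 = 8·7 + 1
  7 = 7·1
so gcd(178, 57) = 1.
1 divides 95, so solutions exist.
Back-substitute for Bézout coefficients:
  1 = 57 - 8·7
  ... = 178·(-8) + 57·(25)
Scale by 95/1 = 95: (p₀, q₀) = (-760, 2375).
General solution: p = -760 + 57t, q = 2375 - 178t for integer t.
p ≥ 0: smallest is -760 mod 57 = 38 (at t = 14), with q = -117.

38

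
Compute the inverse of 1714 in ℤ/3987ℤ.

970

gcd(3987, 1714) = 1.
By Bézout, 1714*(970) + 3987*(-417) = 1.
So 1714*970 ≡ 1 (mod 3987), and 970 mod 3987 = 970.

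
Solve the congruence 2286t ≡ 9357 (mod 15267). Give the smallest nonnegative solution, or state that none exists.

gcd(15267, 2286):
  15267 = 6*2286 + 1551
  2286 = 1*1551 + 735
  1551 = 2*735 + 81
  735 = 9*81 + 6
  81 = 13*6 + 3
  6 = 2*3
so gcd(15267, 2286) = 3.
3 divides 9357, so solutions exist.
Back-substitute for Bézout coefficients:
  3 = 81 - 13*6
  ... = 2286*(-2451) + 15267*(367)
So 2286*(-2451) ≡ 3 (mod 15267); multiply by 3119: t ≡ -7644669 (mod 5089).
Smallest nonnegative: t = -7644669 mod 5089 = 4098.

4098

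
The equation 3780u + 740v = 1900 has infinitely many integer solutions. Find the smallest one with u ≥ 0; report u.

33

gcd(3780, 740) = 20  (3780 = 5×740 + 80, 740 = 9×80 + 20, 80 = 4×20).
20 divides 1900, so solutions exist.
Back-substituting, 3780×(-9) + 740×(46) = 20.
Scale by 1900/20 = 95: (u₀, v₀) = (-855, 4370).
General solution: u = -855 + 37t, v = 4370 - 189t for integer t.
u ≥ 0: smallest is -855 mod 37 = 33 (at t = 24), with v = -166.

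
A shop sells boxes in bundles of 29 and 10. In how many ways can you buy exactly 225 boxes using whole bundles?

1

Need nonnegative integers with 29j + 10k = 225.
gcd(29, 10) = 1, and 29·(-1) + 10·(3) = 1.
So (j₀, k₀) = (-225, 675); general j = -225 + 10t, k = 675 - 29t.
j ≥ 0 ⇒ t ≥ 23; k ≥ 0 ⇒ t ≤ 23. That's 1 value of t.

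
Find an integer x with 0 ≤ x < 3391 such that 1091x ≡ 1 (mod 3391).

1638

gcd(3391, 1091) = 1.
By Bézout, 1091*(1638) + 3391*(-527) = 1.
So 1091*1638 ≡ 1 (mod 3391), and 1638 mod 3391 = 1638.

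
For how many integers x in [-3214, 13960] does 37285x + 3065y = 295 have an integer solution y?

gcd(37285, 3065):
  37285 = 12×3065 + 505
  3065 = 6×505 + 35
  505 = 14×35 + 15
  35 = 2×15 + 5
  15 = 3×5
so gcd(37285, 3065) = 5.
Back-substitute for Bézout coefficients:
  5 = 35 - 2×15
  ... = 37285×(-176) + 3065×(2141)
Scale by 59: particular solution (-10384, 126319); reduce x mod 613: (37, -450).
General solution: x = 37 + 613t, y = -450 - 7457t for integer t.
-3214 ≤ 37 + 613t ≤ 13960 gives t ∈ [-5, 22], which is 28 values.

28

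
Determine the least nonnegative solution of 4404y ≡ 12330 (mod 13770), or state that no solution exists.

600

gcd(13770, 4404) = 6  (13770 = 3·4404 + 558, 4404 = 7·558 + 498, 558 = 1·498 + 60, 498 = 8·60 + 18, 60 = 3·18 + 6, 18 = 3·6).
6 divides 12330, so solutions exist.
Back-substituting, 4404·(-691) + 13770·(221) = 6.
So 4404·(-691) ≡ 6 (mod 13770); multiply by 2055: y ≡ -1420005 (mod 2295).
Smallest nonnegative: y = -1420005 mod 2295 = 600.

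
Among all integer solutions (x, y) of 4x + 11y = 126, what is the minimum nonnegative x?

gcd(11, 4):
  11 = 2*4 + 3
  4 = 1*3 + 1
  3 = 3*1
so gcd(11, 4) = 1.
1 divides 126, so solutions exist.
Back-substitute for Bézout coefficients:
  1 = 4 - 1*3
  ... = 4*(3) + 11*(-1)
Scale by 126/1 = 126: (x₀, y₀) = (378, -126).
General solution: x = 378 + 11t, y = -126 - 4t for integer t.
x ≥ 0: smallest is 378 mod 11 = 4 (at t = -34), with y = 10.

4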